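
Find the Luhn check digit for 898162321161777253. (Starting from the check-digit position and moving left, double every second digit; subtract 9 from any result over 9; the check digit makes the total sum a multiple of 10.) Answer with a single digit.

1

Partial digits right→left: 3 5 2 7 7 7 1 6 1 1 2 3 2 6 1 8 9 8
Double every second digit counting from the check-digit position (so the 1st, 3rd, 5th, ... of the partial from the right).
  doubled (with −9 where >9): 6 4 5 2 2 4 4 2 9 → sum 38
  kept as-is: 5 7 7 6 1 3 6 8 8 → sum 51
Total = 38 + 51 = 89.
Check digit = (10 − (89 mod 10)) mod 10 = 1.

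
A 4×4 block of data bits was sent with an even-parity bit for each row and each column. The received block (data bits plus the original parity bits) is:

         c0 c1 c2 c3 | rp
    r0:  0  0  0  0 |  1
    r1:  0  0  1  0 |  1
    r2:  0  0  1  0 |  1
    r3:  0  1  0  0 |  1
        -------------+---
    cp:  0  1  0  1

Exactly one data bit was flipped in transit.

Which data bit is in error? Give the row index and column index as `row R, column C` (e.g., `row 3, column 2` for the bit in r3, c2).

row 0, column 3

Recompute each row's even parity and compare to rp:
  r0: data parity 0, sent rp 1 → mismatch
  r1: data parity 1, sent rp 1 → ok
  r2: data parity 1, sent rp 1 → ok
  r3: data parity 1, sent rp 1 → ok
Recompute each column's even parity and compare to cp:
  c0: data parity 0, sent cp 0 → ok
  c1: data parity 1, sent cp 1 → ok
  c2: data parity 0, sent cp 0 → ok
  c3: data parity 0, sent cp 1 → mismatch
Exactly one row (r0) and one column (c3) fail → the flipped bit is at their intersection.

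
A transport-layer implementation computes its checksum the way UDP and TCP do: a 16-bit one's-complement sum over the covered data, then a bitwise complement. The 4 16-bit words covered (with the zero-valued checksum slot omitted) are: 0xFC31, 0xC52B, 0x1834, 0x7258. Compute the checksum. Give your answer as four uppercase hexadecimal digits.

B415

One's-complement addition (fold any carry out of bit 15 back into bit 0):
  0xFC31 + 0xC52B = 0x1C15C → wrap carry → 0xC15D
  0xC15D + 0x1834 = 0x0D991
  0xD991 + 0x7258 = 0x14BE9 → wrap carry → 0x4BEA
One's-complement sum = 0x4BEA.
Checksum = ~0x4BEA & 0xFFFF = 0xB415.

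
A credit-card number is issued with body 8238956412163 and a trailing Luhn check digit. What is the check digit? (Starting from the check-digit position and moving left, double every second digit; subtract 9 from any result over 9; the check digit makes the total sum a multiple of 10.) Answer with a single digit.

8

Partial digits right→left: 3 6 1 2 1 4 6 5 9 8 3 2 8
Double every second digit counting from the check-digit position (so the 1st, 3rd, 5th, ... of the partial from the right).
  doubled (with −9 where >9): 6 2 2 3 9 6 7 → sum 35
  kept as-is: 6 2 4 5 8 2 → sum 27
Total = 35 + 27 = 62.
Check digit = (10 − (62 mod 10)) mod 10 = 8.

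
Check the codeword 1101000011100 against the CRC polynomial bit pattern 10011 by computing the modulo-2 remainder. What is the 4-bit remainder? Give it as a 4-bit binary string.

Modulo-2 division of 1101000011100 by 10011:
  pos 0: 11010 XOR 10011 = 01001
  pos 1: 10010 XOR 10011 = 00001
  pos 5: 10011 XOR 10011 = 00000
Remainder = 0100 (nonzero — an error is detected).

0100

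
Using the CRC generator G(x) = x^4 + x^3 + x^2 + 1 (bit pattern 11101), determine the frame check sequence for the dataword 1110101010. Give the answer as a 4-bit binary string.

Append 4 zeros: 11101010100000. Divide by 11101 (XOR where the leading bit is 1):
  pos 0: 11101 XOR 11101 = 00000
  pos 6: 10100 XOR 11101 = 01001
  pos 7: 10010 XOR 11101 = 01111
  pos 8: 11110 XOR 11101 = 00011
Remainder (last 4 bits) = 0110. This is the CRC / FCS.

0110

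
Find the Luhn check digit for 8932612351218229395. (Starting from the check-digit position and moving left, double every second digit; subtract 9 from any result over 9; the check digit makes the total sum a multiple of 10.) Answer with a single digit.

0

Partial digits right→left: 5 9 3 9 2 2 8 1 2 1 5 3 2 1 6 2 3 9 8
Double every second digit counting from the check-digit position (so the 1st, 3rd, 5th, ... of the partial from the right).
  doubled (with −9 where >9): 1 6 4 7 4 1 4 3 6 7 → sum 43
  kept as-is: 9 9 2 1 1 3 1 2 9 → sum 37
Total = 43 + 37 = 80.
Check digit = (10 − (80 mod 10)) mod 10 = 0.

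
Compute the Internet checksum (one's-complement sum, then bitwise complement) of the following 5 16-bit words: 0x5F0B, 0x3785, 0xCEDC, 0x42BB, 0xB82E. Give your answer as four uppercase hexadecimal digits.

9FA8

One's-complement addition (fold any carry out of bit 15 back into bit 0):
  0x5F0B + 0x3785 = 0x09690
  0x9690 + 0xCEDC = 0x1656C → wrap carry → 0x656D
  0x656D + 0x42BB = 0x0A828
  0xA828 + 0xB82E = 0x16056 → wrap carry → 0x6057
One's-complement sum = 0x6057.
Checksum = ~0x6057 & 0xFFFF = 0x9FA8.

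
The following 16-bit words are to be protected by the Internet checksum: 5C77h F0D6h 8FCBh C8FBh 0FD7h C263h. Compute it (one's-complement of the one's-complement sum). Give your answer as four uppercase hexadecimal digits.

87AF

One's-complement addition (fold any carry out of bit 15 back into bit 0):
  0x5C77 + 0xF0D6 = 0x14D4D → wrap carry → 0x4D4E
  0x4D4E + 0x8FCB = 0x0DD19
  0xDD19 + 0xC8FB = 0x1A614 → wrap carry → 0xA615
  0xA615 + 0x0FD7 = 0x0B5EC
  0xB5EC + 0xC263 = 0x1784F → wrap carry → 0x7850
One's-complement sum = 0x7850.
Checksum = ~0x7850 & 0xFFFF = 0x87AF.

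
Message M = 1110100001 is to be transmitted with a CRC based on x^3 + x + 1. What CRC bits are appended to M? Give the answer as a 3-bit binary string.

011

Append 3 zeros: 1110100001000. Divide by 1011 (XOR where the leading bit is 1):
  pos 0: 1110 XOR 1011 = 0101
  pos 1: 1011 XOR 1011 = 0000
  pos 9: 1000 XOR 1011 = 0011
Remainder (last 3 bits) = 011. This is the CRC / FCS.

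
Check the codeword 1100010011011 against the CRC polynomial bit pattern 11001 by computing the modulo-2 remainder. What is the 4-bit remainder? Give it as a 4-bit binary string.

1011

Modulo-2 division of 1100010011011 by 11001:
  pos 0: 11000 XOR 11001 = 00001
  pos 4: 11001 XOR 11001 = 00000
Remainder = 1011 (nonzero — an error is detected).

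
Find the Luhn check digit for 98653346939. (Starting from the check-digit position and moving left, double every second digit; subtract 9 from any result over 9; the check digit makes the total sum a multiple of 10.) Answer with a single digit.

Partial digits right→left: 9 3 9 6 4 3 3 5 6 8 9
Double every second digit counting from the check-digit position (so the 1st, 3rd, 5th, ... of the partial from the right).
  doubled (with −9 where >9): 9 9 8 6 3 9 → sum 44
  kept as-is: 3 6 3 5 8 → sum 25
Total = 44 + 25 = 69.
Check digit = (10 − (69 mod 10)) mod 10 = 1.

1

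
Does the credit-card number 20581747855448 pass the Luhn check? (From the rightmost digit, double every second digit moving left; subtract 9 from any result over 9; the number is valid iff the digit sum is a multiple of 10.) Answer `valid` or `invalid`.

valid

From the right, keep odd positions and double even positions (subtract 9 from any doubled value over 9):
  doubled (positions 2,4,...): 8 1 7 8 2 1 4 → sum 31
  kept (positions 1,3,...): 8 4 5 7 7 8 0 → sum 39
Total = 70.
70 mod 10 = 0, so the number is valid.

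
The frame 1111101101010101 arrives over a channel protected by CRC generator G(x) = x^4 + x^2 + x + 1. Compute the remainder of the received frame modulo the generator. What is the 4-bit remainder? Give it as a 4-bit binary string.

Modulo-2 division of 1111101101010101 by 10111:
  pos 0: 11111 XOR 10111 = 01000
  pos 1: 10000 XOR 10111 = 00111
  pos 3: 11111 XOR 10111 = 01000
  pos 4: 10000 XOR 10111 = 00111
  pos 6: 11110 XOR 10111 = 01001
  pos 7: 10011 XOR 10111 = 00100
  pos 9: 10001 XOR 10111 = 00110
  pos 11: 11001 XOR 10111 = 01110
Remainder = 1110 (nonzero — an error is detected).

1110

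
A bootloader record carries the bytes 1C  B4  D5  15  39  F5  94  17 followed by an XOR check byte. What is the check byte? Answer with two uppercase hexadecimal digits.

27

XOR the bytes together:
  start with 0x1C
  0x1C ⊕ 0xB4 = 0xA8
  0xA8 ⊕ 0xD5 = 0x7D
  0x7D ⊕ 0x15 = 0x68
  0x68 ⊕ 0x39 = 0x51
  0x51 ⊕ 0xF5 = 0xA4
  0xA4 ⊕ 0x94 = 0x30
  0x30 ⊕ 0x17 = 0x27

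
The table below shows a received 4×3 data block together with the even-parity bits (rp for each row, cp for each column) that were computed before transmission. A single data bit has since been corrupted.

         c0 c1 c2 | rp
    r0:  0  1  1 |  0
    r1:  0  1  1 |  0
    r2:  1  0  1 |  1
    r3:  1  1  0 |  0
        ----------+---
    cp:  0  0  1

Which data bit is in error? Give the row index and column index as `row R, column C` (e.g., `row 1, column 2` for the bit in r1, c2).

row 2, column 1

Recompute each row's even parity and compare to rp:
  r0: data parity 0, sent rp 0 → ok
  r1: data parity 0, sent rp 0 → ok
  r2: data parity 0, sent rp 1 → mismatch
  r3: data parity 0, sent rp 0 → ok
Recompute each column's even parity and compare to cp:
  c0: data parity 0, sent cp 0 → ok
  c1: data parity 1, sent cp 0 → mismatch
  c2: data parity 1, sent cp 1 → ok
Exactly one row (r2) and one column (c1) fail → the flipped bit is at their intersection.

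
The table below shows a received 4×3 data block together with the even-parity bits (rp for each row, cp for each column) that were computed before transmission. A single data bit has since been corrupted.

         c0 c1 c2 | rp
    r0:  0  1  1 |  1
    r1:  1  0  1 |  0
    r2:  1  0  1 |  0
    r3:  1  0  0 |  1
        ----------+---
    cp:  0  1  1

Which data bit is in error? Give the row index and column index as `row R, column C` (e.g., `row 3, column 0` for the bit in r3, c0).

Recompute each row's even parity and compare to rp:
  r0: data parity 0, sent rp 1 → mismatch
  r1: data parity 0, sent rp 0 → ok
  r2: data parity 0, sent rp 0 → ok
  r3: data parity 1, sent rp 1 → ok
Recompute each column's even parity and compare to cp:
  c0: data parity 1, sent cp 0 → mismatch
  c1: data parity 1, sent cp 1 → ok
  c2: data parity 1, sent cp 1 → ok
Exactly one row (r0) and one column (c0) fail → the flipped bit is at their intersection.

row 0, column 0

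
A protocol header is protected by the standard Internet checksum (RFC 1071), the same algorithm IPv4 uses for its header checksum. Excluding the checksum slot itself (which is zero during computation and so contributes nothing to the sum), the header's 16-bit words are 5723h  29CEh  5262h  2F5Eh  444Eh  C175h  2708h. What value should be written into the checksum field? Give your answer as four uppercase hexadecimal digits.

D081

One's-complement addition (fold any carry out of bit 15 back into bit 0):
  0x5723 + 0x29CE = 0x080F1
  0x80F1 + 0x5262 = 0x0D353
  0xD353 + 0x2F5E = 0x102B1 → wrap carry → 0x02B2
  0x02B2 + 0x444E = 0x04700
  0x4700 + 0xC175 = 0x10875 → wrap carry → 0x0876
  0x0876 + 0x2708 = 0x02F7E
One's-complement sum = 0x2F7E.
Checksum = ~0x2F7E & 0xFFFF = 0xD081.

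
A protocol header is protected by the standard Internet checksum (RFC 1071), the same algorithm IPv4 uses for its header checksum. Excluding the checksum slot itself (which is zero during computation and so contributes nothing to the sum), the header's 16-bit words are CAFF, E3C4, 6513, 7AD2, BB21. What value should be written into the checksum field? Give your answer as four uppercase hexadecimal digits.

B633

One's-complement addition (fold any carry out of bit 15 back into bit 0):
  0xCAFF + 0xE3C4 = 0x1AEC3 → wrap carry → 0xAEC4
  0xAEC4 + 0x6513 = 0x113D7 → wrap carry → 0x13D8
  0x13D8 + 0x7AD2 = 0x08EAA
  0x8EAA + 0xBB21 = 0x149CB → wrap carry → 0x49CC
One's-complement sum = 0x49CC.
Checksum = ~0x49CC & 0xFFFF = 0xB633.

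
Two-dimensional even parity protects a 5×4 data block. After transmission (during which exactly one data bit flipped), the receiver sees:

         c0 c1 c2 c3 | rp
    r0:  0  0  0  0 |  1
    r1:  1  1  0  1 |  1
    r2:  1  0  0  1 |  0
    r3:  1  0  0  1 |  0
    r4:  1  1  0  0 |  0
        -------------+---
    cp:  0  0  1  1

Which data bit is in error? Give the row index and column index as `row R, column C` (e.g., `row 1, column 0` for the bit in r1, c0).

Recompute each row's even parity and compare to rp:
  r0: data parity 0, sent rp 1 → mismatch
  r1: data parity 1, sent rp 1 → ok
  r2: data parity 0, sent rp 0 → ok
  r3: data parity 0, sent rp 0 → ok
  r4: data parity 0, sent rp 0 → ok
Recompute each column's even parity and compare to cp:
  c0: data parity 0, sent cp 0 → ok
  c1: data parity 0, sent cp 0 → ok
  c2: data parity 0, sent cp 1 → mismatch
  c3: data parity 1, sent cp 1 → ok
Exactly one row (r0) and one column (c2) fail → the flipped bit is at their intersection.

row 0, column 2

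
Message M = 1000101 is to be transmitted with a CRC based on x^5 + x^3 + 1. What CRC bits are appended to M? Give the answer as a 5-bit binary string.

Append 5 zeros: 100010100000. Divide by 101001 (XOR where the leading bit is 1):
  pos 0: 100010 XOR 101001 = 001011
  pos 2: 101110 XOR 101001 = 000111
  pos 5: 111000 XOR 101001 = 010001
  pos 6: 100010 XOR 101001 = 001011
Remainder (last 5 bits) = 01011. This is the CRC / FCS.

01011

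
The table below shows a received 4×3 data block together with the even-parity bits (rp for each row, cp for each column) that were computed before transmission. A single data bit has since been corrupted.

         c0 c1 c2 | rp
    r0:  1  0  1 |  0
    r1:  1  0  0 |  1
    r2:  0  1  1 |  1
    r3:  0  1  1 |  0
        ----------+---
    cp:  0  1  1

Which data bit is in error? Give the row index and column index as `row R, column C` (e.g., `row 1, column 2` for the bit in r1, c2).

Recompute each row's even parity and compare to rp:
  r0: data parity 0, sent rp 0 → ok
  r1: data parity 1, sent rp 1 → ok
  r2: data parity 0, sent rp 1 → mismatch
  r3: data parity 0, sent rp 0 → ok
Recompute each column's even parity and compare to cp:
  c0: data parity 0, sent cp 0 → ok
  c1: data parity 0, sent cp 1 → mismatch
  c2: data parity 1, sent cp 1 → ok
Exactly one row (r2) and one column (c1) fail → the flipped bit is at their intersection.

row 2, column 1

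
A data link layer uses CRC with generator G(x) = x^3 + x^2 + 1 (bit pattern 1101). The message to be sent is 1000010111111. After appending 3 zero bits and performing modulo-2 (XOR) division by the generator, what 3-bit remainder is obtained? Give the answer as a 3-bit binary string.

011

Append 3 zeros: 1000010111111000. Divide by 1101 (XOR where the leading bit is 1):
  pos 0: 1000 XOR 1101 = 0101
  pos 1: 1010 XOR 1101 = 0111
  pos 2: 1111 XOR 1101 = 0010
  pos 4: 1001 XOR 1101 = 0100
  pos 5: 1001 XOR 1101 = 0100
  pos 6: 1001 XOR 1101 = 0100
  pos 7: 1001 XOR 1101 = 0100
  pos 8: 1001 XOR 1101 = 0100
  pos 9: 1001 XOR 1101 = 0100
  pos 10: 1000 XOR 1101 = 0101
  pos 11: 1010 XOR 1101 = 0111
  pos 12: 1110 XOR 1101 = 0011
Remainder (last 3 bits) = 011. This is the CRC / FCS.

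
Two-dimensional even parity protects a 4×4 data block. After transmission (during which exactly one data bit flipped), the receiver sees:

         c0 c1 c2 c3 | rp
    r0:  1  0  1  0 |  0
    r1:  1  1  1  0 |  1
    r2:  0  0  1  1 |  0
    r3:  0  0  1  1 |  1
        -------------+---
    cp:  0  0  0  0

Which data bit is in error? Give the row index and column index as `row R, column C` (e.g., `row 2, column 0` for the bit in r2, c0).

Recompute each row's even parity and compare to rp:
  r0: data parity 0, sent rp 0 → ok
  r1: data parity 1, sent rp 1 → ok
  r2: data parity 0, sent rp 0 → ok
  r3: data parity 0, sent rp 1 → mismatch
Recompute each column's even parity and compare to cp:
  c0: data parity 0, sent cp 0 → ok
  c1: data parity 1, sent cp 0 → mismatch
  c2: data parity 0, sent cp 0 → ok
  c3: data parity 0, sent cp 0 → ok
Exactly one row (r3) and one column (c1) fail → the flipped bit is at their intersection.

row 3, column 1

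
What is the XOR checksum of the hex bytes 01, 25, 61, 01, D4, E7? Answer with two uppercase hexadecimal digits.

77

XOR the bytes together:
  start with 0x01
  0x01 ⊕ 0x25 = 0x24
  0x24 ⊕ 0x61 = 0x45
  0x45 ⊕ 0x01 = 0x44
  0x44 ⊕ 0xD4 = 0x90
  0x90 ⊕ 0xE7 = 0x77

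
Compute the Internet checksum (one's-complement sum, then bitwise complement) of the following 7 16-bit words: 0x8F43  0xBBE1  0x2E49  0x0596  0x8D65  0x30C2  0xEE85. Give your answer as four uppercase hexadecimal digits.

One's-complement addition (fold any carry out of bit 15 back into bit 0):
  0x8F43 + 0xBBE1 = 0x14B24 → wrap carry → 0x4B25
  0x4B25 + 0x2E49 = 0x0796E
  0x796E + 0x0596 = 0x07F04
  0x7F04 + 0x8D65 = 0x10C69 → wrap carry → 0x0C6A
  0x0C6A + 0x30C2 = 0x03D2C
  0x3D2C + 0xEE85 = 0x12BB1 → wrap carry → 0x2BB2
One's-complement sum = 0x2BB2.
Checksum = ~0x2BB2 & 0xFFFF = 0xD44D.

D44D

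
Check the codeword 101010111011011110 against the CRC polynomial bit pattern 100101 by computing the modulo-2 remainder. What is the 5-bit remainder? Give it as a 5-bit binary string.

Modulo-2 division of 101010111011011110 by 100101:
  pos 0: 101010 XOR 100101 = 001111
  pos 2: 111111 XOR 100101 = 011010
  pos 3: 110101 XOR 100101 = 010000
  pos 4: 100000 XOR 100101 = 000101
  pos 7: 101110 XOR 100101 = 001011
  pos 9: 101111 XOR 100101 = 001010
  pos 11: 101011 XOR 100101 = 001110
Remainder = 11100 (nonzero — an error is detected).

11100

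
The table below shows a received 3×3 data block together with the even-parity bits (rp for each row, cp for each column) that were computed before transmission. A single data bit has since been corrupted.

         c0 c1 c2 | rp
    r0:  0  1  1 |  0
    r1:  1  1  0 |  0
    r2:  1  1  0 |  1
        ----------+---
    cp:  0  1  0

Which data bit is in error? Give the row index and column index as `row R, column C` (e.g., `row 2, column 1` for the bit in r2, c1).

row 2, column 2

Recompute each row's even parity and compare to rp:
  r0: data parity 0, sent rp 0 → ok
  r1: data parity 0, sent rp 0 → ok
  r2: data parity 0, sent rp 1 → mismatch
Recompute each column's even parity and compare to cp:
  c0: data parity 0, sent cp 0 → ok
  c1: data parity 1, sent cp 1 → ok
  c2: data parity 1, sent cp 0 → mismatch
Exactly one row (r2) and one column (c2) fail → the flipped bit is at their intersection.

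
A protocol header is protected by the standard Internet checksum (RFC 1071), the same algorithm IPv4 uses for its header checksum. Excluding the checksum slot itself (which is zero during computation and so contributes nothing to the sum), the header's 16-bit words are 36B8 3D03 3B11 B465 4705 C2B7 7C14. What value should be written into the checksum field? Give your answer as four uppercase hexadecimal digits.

16FC

One's-complement addition (fold any carry out of bit 15 back into bit 0):
  0x36B8 + 0x3D03 = 0x073BB
  0x73BB + 0x3B11 = 0x0AECC
  0xAECC + 0xB465 = 0x16331 → wrap carry → 0x6332
  0x6332 + 0x4705 = 0x0AA37
  0xAA37 + 0xC2B7 = 0x16CEE → wrap carry → 0x6CEF
  0x6CEF + 0x7C14 = 0x0E903
One's-complement sum = 0xE903.
Checksum = ~0xE903 & 0xFFFF = 0x16FC.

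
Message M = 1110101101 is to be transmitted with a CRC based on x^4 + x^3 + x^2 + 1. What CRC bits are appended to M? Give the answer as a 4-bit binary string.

Append 4 zeros: 11101011010000. Divide by 11101 (XOR where the leading bit is 1):
  pos 0: 11101 XOR 11101 = 00000
  pos 6: 11010 XOR 11101 = 00111
  pos 8: 11100 XOR 11101 = 00001
Remainder (last 4 bits) = 0010. This is the CRC / FCS.

0010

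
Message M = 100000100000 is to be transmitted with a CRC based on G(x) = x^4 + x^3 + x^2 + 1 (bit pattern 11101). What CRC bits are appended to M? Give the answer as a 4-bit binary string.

0110

Append 4 zeros: 1000001000000000. Divide by 11101 (XOR where the leading bit is 1):
  pos 0: 10000 XOR 11101 = 01101
  pos 1: 11010 XOR 11101 = 00111
  pos 3: 11110 XOR 11101 = 00011
  pos 6: 11000 XOR 11101 = 00101
  pos 8: 10100 XOR 11101 = 01001
  pos 9: 10010 XOR 11101 = 01111
  pos 10: 11110 XOR 11101 = 00011
Remainder (last 4 bits) = 0110. This is the CRC / FCS.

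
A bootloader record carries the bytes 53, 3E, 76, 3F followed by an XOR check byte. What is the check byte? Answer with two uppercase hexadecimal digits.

XOR the bytes together:
  start with 0x53
  0x53 ⊕ 0x3E = 0x6D
  0x6D ⊕ 0x76 = 0x1B
  0x1B ⊕ 0x3F = 0x24

24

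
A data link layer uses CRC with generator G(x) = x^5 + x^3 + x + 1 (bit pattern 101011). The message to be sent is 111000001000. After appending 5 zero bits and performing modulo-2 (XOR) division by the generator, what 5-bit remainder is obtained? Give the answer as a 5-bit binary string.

Append 5 zeros: 11100000100000000. Divide by 101011 (XOR where the leading bit is 1):
  pos 0: 111000 XOR 101011 = 010011
  pos 1: 100110 XOR 101011 = 001101
  pos 3: 110101 XOR 101011 = 011110
  pos 4: 111100 XOR 101011 = 010111
  pos 5: 101110 XOR 101011 = 000101
  pos 8: 101000 XOR 101011 = 000011
Remainder (last 5 bits) = 11000. This is the CRC / FCS.

11000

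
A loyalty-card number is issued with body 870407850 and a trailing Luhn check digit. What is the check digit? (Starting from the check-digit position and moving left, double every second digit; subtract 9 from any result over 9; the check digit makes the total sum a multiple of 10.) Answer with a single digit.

3

Partial digits right→left: 0 5 8 7 0 4 0 7 8
Double every second digit counting from the check-digit position (so the 1st, 3rd, 5th, ... of the partial from the right).
  doubled (with −9 where >9): 0 7 0 0 7 → sum 14
  kept as-is: 5 7 4 7 → sum 23
Total = 14 + 23 = 37.
Check digit = (10 − (37 mod 10)) mod 10 = 3.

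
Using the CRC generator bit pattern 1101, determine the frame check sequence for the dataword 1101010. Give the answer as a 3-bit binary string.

Append 3 zeros: 1101010000. Divide by 1101 (XOR where the leading bit is 1):
  pos 0: 1101 XOR 1101 = 0000
  pos 5: 1000 XOR 1101 = 0101
  pos 6: 1010 XOR 1101 = 0111
Remainder (last 3 bits) = 111. This is the CRC / FCS.

111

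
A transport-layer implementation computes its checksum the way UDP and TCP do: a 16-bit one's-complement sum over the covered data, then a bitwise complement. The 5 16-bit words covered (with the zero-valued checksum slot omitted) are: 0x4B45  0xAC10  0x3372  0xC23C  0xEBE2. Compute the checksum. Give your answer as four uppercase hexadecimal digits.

One's-complement addition (fold any carry out of bit 15 back into bit 0):
  0x4B45 + 0xAC10 = 0x0F755
  0xF755 + 0x3372 = 0x12AC7 → wrap carry → 0x2AC8
  0x2AC8 + 0xC23C = 0x0ED04
  0xED04 + 0xEBE2 = 0x1D8E6 → wrap carry → 0xD8E7
One's-complement sum = 0xD8E7.
Checksum = ~0xD8E7 & 0xFFFF = 0x2718.

2718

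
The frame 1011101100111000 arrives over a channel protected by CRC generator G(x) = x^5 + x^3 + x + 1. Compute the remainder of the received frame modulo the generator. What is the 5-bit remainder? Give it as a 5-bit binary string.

Modulo-2 division of 1011101100111000 by 101011:
  pos 0: 101110 XOR 101011 = 000101
  pos 3: 101110 XOR 101011 = 000101
  pos 6: 101011 XOR 101011 = 000000
Remainder = 01000 (nonzero — an error is detected).

01000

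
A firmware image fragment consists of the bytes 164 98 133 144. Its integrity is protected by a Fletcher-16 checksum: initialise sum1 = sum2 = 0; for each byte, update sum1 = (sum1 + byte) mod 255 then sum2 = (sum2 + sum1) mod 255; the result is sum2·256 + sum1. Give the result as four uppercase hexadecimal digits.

Running sums (mod 255):
  after byte 0 (164): sum1=164, sum2=164
  after byte 1 (98): sum1=7, sum2=171
  after byte 2 (133): sum1=140, sum2=56
  after byte 3 (144): sum1=29, sum2=85
Checksum = sum2·256 + sum1 = 85·256 + 29 = 21789 = 0x551D.

551D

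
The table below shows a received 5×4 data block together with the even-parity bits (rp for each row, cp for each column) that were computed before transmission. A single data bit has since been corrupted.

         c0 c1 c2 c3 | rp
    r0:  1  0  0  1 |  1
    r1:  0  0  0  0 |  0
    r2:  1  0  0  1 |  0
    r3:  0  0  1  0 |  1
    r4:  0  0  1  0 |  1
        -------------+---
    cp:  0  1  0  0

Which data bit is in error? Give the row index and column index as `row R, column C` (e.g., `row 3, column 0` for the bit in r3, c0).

Recompute each row's even parity and compare to rp:
  r0: data parity 0, sent rp 1 → mismatch
  r1: data parity 0, sent rp 0 → ok
  r2: data parity 0, sent rp 0 → ok
  r3: data parity 1, sent rp 1 → ok
  r4: data parity 1, sent rp 1 → ok
Recompute each column's even parity and compare to cp:
  c0: data parity 0, sent cp 0 → ok
  c1: data parity 0, sent cp 1 → mismatch
  c2: data parity 0, sent cp 0 → ok
  c3: data parity 0, sent cp 0 → ok
Exactly one row (r0) and one column (c1) fail → the flipped bit is at their intersection.

row 0, column 1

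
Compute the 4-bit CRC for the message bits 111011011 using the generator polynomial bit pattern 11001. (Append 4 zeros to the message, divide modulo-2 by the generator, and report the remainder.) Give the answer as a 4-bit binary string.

1111

Append 4 zeros: 1110110110000. Divide by 11001 (XOR where the leading bit is 1):
  pos 0: 11101 XOR 11001 = 00100
  pos 2: 10010 XOR 11001 = 01011
  pos 3: 10111 XOR 11001 = 01110
  pos 4: 11101 XOR 11001 = 00100
  pos 6: 10000 XOR 11001 = 01001
  pos 7: 10010 XOR 11001 = 01011
  pos 8: 10110 XOR 11001 = 01111
Remainder (last 4 bits) = 1111. This is the CRC / FCS.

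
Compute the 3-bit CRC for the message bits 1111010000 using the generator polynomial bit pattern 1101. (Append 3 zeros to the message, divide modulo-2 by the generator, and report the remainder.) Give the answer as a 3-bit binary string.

100

Append 3 zeros: 1111010000000. Divide by 1101 (XOR where the leading bit is 1):
  pos 0: 1111 XOR 1101 = 0010
  pos 2: 1001 XOR 1101 = 0100
  pos 3: 1000 XOR 1101 = 0101
  pos 4: 1010 XOR 1101 = 0111
  pos 5: 1110 XOR 1101 = 0011
  pos 7: 1100 XOR 1101 = 0001
Remainder (last 3 bits) = 100. This is the CRC / FCS.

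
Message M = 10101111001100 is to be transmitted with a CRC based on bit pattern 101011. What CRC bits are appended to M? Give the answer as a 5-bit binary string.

11110

Append 5 zeros: 1010111100110000000. Divide by 101011 (XOR where the leading bit is 1):
  pos 0: 101011 XOR 101011 = 000000
  pos 6: 110011 XOR 101011 = 011000
  pos 7: 110000 XOR 101011 = 011011
  pos 8: 110110 XOR 101011 = 011101
  pos 9: 111010 XOR 101011 = 010001
  pos 10: 100010 XOR 101011 = 001001
  pos 12: 100100 XOR 101011 = 001111
Remainder (last 5 bits) = 11110. This is the CRC / FCS.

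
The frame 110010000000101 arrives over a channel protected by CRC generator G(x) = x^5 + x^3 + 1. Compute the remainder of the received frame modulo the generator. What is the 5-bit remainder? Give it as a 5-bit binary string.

00000

Modulo-2 division of 110010000000101 by 101001:
  pos 0: 110010 XOR 101001 = 011011
  pos 1: 110110 XOR 101001 = 011111
  pos 2: 111110 XOR 101001 = 010111
  pos 3: 101110 XOR 101001 = 000111
  pos 6: 111000 XOR 101001 = 010001
  pos 7: 100011 XOR 101001 = 001010
  pos 9: 101001 XOR 101001 = 000000
Remainder = 00000 (zero — the frame passes the CRC check).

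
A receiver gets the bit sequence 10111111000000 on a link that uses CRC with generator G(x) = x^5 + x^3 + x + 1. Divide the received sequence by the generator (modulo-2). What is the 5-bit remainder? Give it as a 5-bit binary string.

00010

Modulo-2 division of 10111111000000 by 101011:
  pos 0: 101111 XOR 101011 = 000100
  pos 3: 100110 XOR 101011 = 001101
  pos 5: 110100 XOR 101011 = 011111
  pos 6: 111110 XOR 101011 = 010101
  pos 7: 101010 XOR 101011 = 000001
Remainder = 00010 (nonzero — an error is detected).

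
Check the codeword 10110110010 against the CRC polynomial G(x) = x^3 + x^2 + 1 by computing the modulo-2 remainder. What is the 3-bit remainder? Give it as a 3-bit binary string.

000

Modulo-2 division of 10110110010 by 1101:
  pos 0: 1011 XOR 1101 = 0110
  pos 1: 1100 XOR 1101 = 0001
  pos 4: 1110 XOR 1101 = 0011
  pos 6: 1101 XOR 1101 = 0000
Remainder = 000 (zero — the frame passes the CRC check).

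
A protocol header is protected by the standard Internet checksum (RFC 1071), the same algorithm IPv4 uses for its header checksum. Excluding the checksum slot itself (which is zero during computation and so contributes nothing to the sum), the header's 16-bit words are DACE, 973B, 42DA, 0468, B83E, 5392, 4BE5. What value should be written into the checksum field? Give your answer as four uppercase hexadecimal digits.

One's-complement addition (fold any carry out of bit 15 back into bit 0):
  0xDACE + 0x973B = 0x17209 → wrap carry → 0x720A
  0x720A + 0x42DA = 0x0B4E4
  0xB4E4 + 0x0468 = 0x0B94C
  0xB94C + 0xB83E = 0x1718A → wrap carry → 0x718B
  0x718B + 0x5392 = 0x0C51D
  0xC51D + 0x4BE5 = 0x11102 → wrap carry → 0x1103
One's-complement sum = 0x1103.
Checksum = ~0x1103 & 0xFFFF = 0xEEFC.

EEFC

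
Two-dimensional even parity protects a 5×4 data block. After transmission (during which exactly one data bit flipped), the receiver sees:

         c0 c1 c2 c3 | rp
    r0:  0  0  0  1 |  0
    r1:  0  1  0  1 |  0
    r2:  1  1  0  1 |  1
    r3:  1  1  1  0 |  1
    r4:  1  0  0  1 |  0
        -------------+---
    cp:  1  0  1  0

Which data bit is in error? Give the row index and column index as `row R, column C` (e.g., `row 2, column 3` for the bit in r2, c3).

row 0, column 1

Recompute each row's even parity and compare to rp:
  r0: data parity 1, sent rp 0 → mismatch
  r1: data parity 0, sent rp 0 → ok
  r2: data parity 1, sent rp 1 → ok
  r3: data parity 1, sent rp 1 → ok
  r4: data parity 0, sent rp 0 → ok
Recompute each column's even parity and compare to cp:
  c0: data parity 1, sent cp 1 → ok
  c1: data parity 1, sent cp 0 → mismatch
  c2: data parity 1, sent cp 1 → ok
  c3: data parity 0, sent cp 0 → ok
Exactly one row (r0) and one column (c1) fail → the flipped bit is at their intersection.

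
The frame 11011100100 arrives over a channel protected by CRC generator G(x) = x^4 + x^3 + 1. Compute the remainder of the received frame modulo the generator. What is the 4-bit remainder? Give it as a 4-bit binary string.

Modulo-2 division of 11011100100 by 11001:
  pos 0: 11011 XOR 11001 = 00010
  pos 3: 10100 XOR 11001 = 01101
  pos 4: 11011 XOR 11001 = 00010
Remainder = 1000 (nonzero — an error is detected).

1000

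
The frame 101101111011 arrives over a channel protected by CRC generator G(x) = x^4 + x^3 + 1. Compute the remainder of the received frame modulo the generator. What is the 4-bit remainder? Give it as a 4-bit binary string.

Modulo-2 division of 101101111011 by 11001:
  pos 0: 10110 XOR 11001 = 01111
  pos 1: 11111 XOR 11001 = 00110
  pos 3: 11011 XOR 11001 = 00010
  pos 6: 10101 XOR 11001 = 01100
  pos 7: 11001 XOR 11001 = 00000
Remainder = 0000 (zero — the frame passes the CRC check).

0000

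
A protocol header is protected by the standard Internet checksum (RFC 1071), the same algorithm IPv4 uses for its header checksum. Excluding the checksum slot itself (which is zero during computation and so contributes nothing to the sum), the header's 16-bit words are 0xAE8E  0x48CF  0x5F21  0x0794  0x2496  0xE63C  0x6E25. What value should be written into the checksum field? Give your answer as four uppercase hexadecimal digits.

One's-complement addition (fold any carry out of bit 15 back into bit 0):
  0xAE8E + 0x48CF = 0x0F75D
  0xF75D + 0x5F21 = 0x1567E → wrap carry → 0x567F
  0x567F + 0x0794 = 0x05E13
  0x5E13 + 0x2496 = 0x082A9
  0x82A9 + 0xE63C = 0x168E5 → wrap carry → 0x68E6
  0x68E6 + 0x6E25 = 0x0D70B
One's-complement sum = 0xD70B.
Checksum = ~0xD70B & 0xFFFF = 0x28F4.

28F4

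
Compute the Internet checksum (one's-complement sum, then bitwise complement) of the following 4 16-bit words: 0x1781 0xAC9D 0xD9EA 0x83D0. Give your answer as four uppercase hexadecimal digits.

One's-complement addition (fold any carry out of bit 15 back into bit 0):
  0x1781 + 0xAC9D = 0x0C41E
  0xC41E + 0xD9EA = 0x19E08 → wrap carry → 0x9E09
  0x9E09 + 0x83D0 = 0x121D9 → wrap carry → 0x21DA
One's-complement sum = 0x21DA.
Checksum = ~0x21DA & 0xFFFF = 0xDE25.

DE25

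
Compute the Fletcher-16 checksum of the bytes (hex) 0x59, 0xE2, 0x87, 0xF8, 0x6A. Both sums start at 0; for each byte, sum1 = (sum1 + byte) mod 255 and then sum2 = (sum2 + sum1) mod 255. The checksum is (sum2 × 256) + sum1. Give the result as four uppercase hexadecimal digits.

Running sums (mod 255):
  after byte 0 (0x59): sum1=89, sum2=89
  after byte 1 (0xE2): sum1=60, sum2=149
  after byte 2 (0x87): sum1=195, sum2=89
  after byte 3 (0xF8): sum1=188, sum2=22
  after byte 4 (0x6A): sum1=39, sum2=61
Checksum = sum2·256 + sum1 = 61·256 + 39 = 15655 = 0x3D27.

3D27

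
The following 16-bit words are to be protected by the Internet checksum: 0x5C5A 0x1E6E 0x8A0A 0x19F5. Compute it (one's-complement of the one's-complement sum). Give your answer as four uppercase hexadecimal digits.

One's-complement addition (fold any carry out of bit 15 back into bit 0):
  0x5C5A + 0x1E6E = 0x07AC8
  0x7AC8 + 0x8A0A = 0x104D2 → wrap carry → 0x04D3
  0x04D3 + 0x19F5 = 0x01EC8
One's-complement sum = 0x1EC8.
Checksum = ~0x1EC8 & 0xFFFF = 0xE137.

E137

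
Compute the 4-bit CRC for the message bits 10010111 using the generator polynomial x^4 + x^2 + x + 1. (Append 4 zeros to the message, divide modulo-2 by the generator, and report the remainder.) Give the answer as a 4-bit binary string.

Append 4 zeros: 100101110000. Divide by 10111 (XOR where the leading bit is 1):
  pos 0: 10010 XOR 10111 = 00101
  pos 2: 10111 XOR 10111 = 00000
  pos 7: 10000 XOR 10111 = 00111
Remainder (last 4 bits) = 0111. This is the CRC / FCS.

0111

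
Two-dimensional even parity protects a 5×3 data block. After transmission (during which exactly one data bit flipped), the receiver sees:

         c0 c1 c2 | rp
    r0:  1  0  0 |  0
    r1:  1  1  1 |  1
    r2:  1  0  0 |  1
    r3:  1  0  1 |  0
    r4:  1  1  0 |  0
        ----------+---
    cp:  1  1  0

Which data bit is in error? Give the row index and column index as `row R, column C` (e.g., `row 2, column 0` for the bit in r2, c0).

Recompute each row's even parity and compare to rp:
  r0: data parity 1, sent rp 0 → mismatch
  r1: data parity 1, sent rp 1 → ok
  r2: data parity 1, sent rp 1 → ok
  r3: data parity 0, sent rp 0 → ok
  r4: data parity 0, sent rp 0 → ok
Recompute each column's even parity and compare to cp:
  c0: data parity 1, sent cp 1 → ok
  c1: data parity 0, sent cp 1 → mismatch
  c2: data parity 0, sent cp 0 → ok
Exactly one row (r0) and one column (c1) fail → the flipped bit is at their intersection.

row 0, column 1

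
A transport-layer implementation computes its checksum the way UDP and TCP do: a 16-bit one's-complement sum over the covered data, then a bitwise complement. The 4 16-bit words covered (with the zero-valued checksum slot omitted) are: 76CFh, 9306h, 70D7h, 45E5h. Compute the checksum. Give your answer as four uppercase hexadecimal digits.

3F6D

One's-complement addition (fold any carry out of bit 15 back into bit 0):
  0x76CF + 0x9306 = 0x109D5 → wrap carry → 0x09D6
  0x09D6 + 0x70D7 = 0x07AAD
  0x7AAD + 0x45E5 = 0x0C092
One's-complement sum = 0xC092.
Checksum = ~0xC092 & 0xFFFF = 0x3F6D.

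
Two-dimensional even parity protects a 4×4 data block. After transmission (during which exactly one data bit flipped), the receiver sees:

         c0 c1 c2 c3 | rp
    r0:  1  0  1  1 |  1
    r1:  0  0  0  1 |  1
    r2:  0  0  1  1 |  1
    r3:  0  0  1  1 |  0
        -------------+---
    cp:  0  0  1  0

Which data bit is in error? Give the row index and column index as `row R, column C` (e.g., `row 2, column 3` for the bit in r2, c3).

row 2, column 0

Recompute each row's even parity and compare to rp:
  r0: data parity 1, sent rp 1 → ok
  r1: data parity 1, sent rp 1 → ok
  r2: data parity 0, sent rp 1 → mismatch
  r3: data parity 0, sent rp 0 → ok
Recompute each column's even parity and compare to cp:
  c0: data parity 1, sent cp 0 → mismatch
  c1: data parity 0, sent cp 0 → ok
  c2: data parity 1, sent cp 1 → ok
  c3: data parity 0, sent cp 0 → ok
Exactly one row (r2) and one column (c0) fail → the flipped bit is at their intersection.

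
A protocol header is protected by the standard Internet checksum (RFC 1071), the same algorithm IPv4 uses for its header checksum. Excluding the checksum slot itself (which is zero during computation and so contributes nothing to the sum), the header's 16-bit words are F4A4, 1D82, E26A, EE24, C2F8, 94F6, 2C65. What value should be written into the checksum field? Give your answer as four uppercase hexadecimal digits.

98F4

One's-complement addition (fold any carry out of bit 15 back into bit 0):
  0xF4A4 + 0x1D82 = 0x11226 → wrap carry → 0x1227
  0x1227 + 0xE26A = 0x0F491
  0xF491 + 0xEE24 = 0x1E2B5 → wrap carry → 0xE2B6
  0xE2B6 + 0xC2F8 = 0x1A5AE → wrap carry → 0xA5AF
  0xA5AF + 0x94F6 = 0x13AA5 → wrap carry → 0x3AA6
  0x3AA6 + 0x2C65 = 0x0670B
One's-complement sum = 0x670B.
Checksum = ~0x670B & 0xFFFF = 0x98F4.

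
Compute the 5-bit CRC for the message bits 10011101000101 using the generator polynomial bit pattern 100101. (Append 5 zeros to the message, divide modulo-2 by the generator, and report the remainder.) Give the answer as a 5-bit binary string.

Append 5 zeros: 1001110100010100000. Divide by 100101 (XOR where the leading bit is 1):
  pos 0: 100111 XOR 100101 = 000010
  pos 4: 100100 XOR 100101 = 000001
  pos 9: 101010 XOR 100101 = 001111
  pos 11: 111100 XOR 100101 = 011001
  pos 12: 110010 XOR 100101 = 010111
  pos 13: 101110 XOR 100101 = 001011
Remainder (last 5 bits) = 01011. This is the CRC / FCS.

01011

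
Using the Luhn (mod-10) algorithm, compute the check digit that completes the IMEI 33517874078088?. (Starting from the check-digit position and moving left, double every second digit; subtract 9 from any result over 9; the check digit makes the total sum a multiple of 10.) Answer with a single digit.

Partial digits right→left: 8 8 0 8 7 0 4 7 8 7 1 5 3 3
Double every second digit counting from the check-digit position (so the 1st, 3rd, 5th, ... of the partial from the right).
  doubled (with −9 where >9): 7 0 5 8 7 2 6 → sum 35
  kept as-is: 8 8 0 7 7 5 3 → sum 38
Total = 35 + 38 = 73.
Check digit = (10 − (73 mod 10)) mod 10 = 7.

7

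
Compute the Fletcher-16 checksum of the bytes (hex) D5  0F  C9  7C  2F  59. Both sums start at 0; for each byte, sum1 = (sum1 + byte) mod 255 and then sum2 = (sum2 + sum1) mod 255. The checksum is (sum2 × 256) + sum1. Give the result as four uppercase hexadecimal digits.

A2B3

Running sums (mod 255):
  after byte 0 (D5): sum1=213, sum2=213
  after byte 1 (0F): sum1=228, sum2=186
  after byte 2 (C9): sum1=174, sum2=105
  after byte 3 (7C): sum1=43, sum2=148
  after byte 4 (2F): sum1=90, sum2=238
  after byte 5 (59): sum1=179, sum2=162
Checksum = sum2·256 + sum1 = 162·256 + 179 = 41651 = 0xA2B3.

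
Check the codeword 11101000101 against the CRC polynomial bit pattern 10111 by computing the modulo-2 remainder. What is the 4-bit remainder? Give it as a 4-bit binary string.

Modulo-2 division of 11101000101 by 10111:
  pos 0: 11101 XOR 10111 = 01010
  pos 1: 10100 XOR 10111 = 00011
  pos 4: 11001 XOR 10111 = 01110
  pos 5: 11100 XOR 10111 = 01011
  pos 6: 10111 XOR 10111 = 00000
Remainder = 0000 (zero — the frame passes the CRC check).

0000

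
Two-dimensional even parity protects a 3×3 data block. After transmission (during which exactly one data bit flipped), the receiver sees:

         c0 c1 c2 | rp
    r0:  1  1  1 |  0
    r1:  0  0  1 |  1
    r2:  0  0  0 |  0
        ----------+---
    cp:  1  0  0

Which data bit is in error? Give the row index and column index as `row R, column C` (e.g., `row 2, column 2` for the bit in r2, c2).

Recompute each row's even parity and compare to rp:
  r0: data parity 1, sent rp 0 → mismatch
  r1: data parity 1, sent rp 1 → ok
  r2: data parity 0, sent rp 0 → ok
Recompute each column's even parity and compare to cp:
  c0: data parity 1, sent cp 1 → ok
  c1: data parity 1, sent cp 0 → mismatch
  c2: data parity 0, sent cp 0 → ok
Exactly one row (r0) and one column (c1) fail → the flipped bit is at their intersection.

row 0, column 1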